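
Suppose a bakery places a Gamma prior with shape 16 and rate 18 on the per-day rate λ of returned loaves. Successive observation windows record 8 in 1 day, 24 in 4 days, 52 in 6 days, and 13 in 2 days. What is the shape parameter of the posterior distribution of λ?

113

Total count: 8 + 24 + 52 + 13 = 97.
Total exposure: 1 + 4 + 6 + 2 = 13 days.
Gamma(α, β) with Poisson data over total exposure Σt gives posterior Gamma(α+Σx, β+Σt) = Gamma(113, 31).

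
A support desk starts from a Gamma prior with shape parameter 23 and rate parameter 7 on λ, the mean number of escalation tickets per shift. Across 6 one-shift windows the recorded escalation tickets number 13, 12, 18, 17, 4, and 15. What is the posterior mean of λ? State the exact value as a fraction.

102/13

Total count: 13 + 12 + 18 + 17 + 4 + 15 = 79.
Total exposure: 6 shifts.
Gamma(α, β) with Poisson data over total exposure Σt gives posterior Gamma(α+Σx, β+Σt) = Gamma(102, 13).
Posterior mean = α'/β' = 102/13.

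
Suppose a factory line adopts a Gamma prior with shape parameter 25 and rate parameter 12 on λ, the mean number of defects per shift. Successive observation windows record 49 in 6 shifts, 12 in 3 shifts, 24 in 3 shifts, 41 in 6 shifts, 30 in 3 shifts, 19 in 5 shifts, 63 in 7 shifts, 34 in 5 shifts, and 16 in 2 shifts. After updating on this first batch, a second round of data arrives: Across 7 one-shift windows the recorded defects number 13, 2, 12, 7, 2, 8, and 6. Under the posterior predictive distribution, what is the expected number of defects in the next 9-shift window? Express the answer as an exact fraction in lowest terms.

Total count: 49 + 12 + 24 + 41 + 30 + 19 + 63 + 34 + 16 = 288.
Total exposure: 6 + 3 + 3 + 6 + 3 + 5 + 7 + 5 + 2 = 40 shifts.
After the first batch: Gamma(25 + 288, 12 + 40) = Gamma(313, 52).
Total count: 13 + 2 + 12 + 7 + 2 + 8 + 6 = 50.
Total exposure: 7 shifts.
After the second batch: Gamma(313 + 50, 52 + 7) = Gamma(363, 59).
Predictive mean over a 9-shift window = T·E[λ|data] = 9·363/59 = 3267/59.

3267/59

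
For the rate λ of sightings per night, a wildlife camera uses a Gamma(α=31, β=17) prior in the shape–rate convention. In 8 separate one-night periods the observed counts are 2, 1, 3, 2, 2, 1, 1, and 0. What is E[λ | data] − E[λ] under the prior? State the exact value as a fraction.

Total count: 2 + 1 + 3 + 2 + 2 + 1 + 1 + 0 = 12.
Total exposure: 8 nights.
Conjugate update: add total count to the shape and total exposure to the rate, giving Gamma(43, 25).
Posterior mean = 43/25 = 43/25; prior mean = 31/17 = 31/17. Difference = 43/25 − 31/17 = -44/425.

-44/425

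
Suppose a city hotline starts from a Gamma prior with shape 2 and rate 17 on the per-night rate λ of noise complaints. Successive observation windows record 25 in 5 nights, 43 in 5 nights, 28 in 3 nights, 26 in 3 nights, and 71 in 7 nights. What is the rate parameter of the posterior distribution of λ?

Total count: 25 + 43 + 28 + 26 + 71 = 193.
Total exposure: 5 + 5 + 3 + 3 + 7 = 23 nights.
The Gamma prior is conjugate for the Poisson rate, so λ | data ~ Gamma(2+193, 17+23) = Gamma(195, 40).

40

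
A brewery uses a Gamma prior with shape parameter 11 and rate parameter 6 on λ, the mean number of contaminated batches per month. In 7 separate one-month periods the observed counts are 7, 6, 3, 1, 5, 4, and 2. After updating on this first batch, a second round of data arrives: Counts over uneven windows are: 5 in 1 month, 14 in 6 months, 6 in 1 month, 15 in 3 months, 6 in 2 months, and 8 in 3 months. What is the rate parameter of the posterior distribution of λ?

Total count: 7 + 6 + 3 + 1 + 5 + 4 + 2 = 28.
Total exposure: 7 months.
After the first batch: Gamma(11 + 28, 6 + 7) = Gamma(39, 13).
Total count: 5 + 14 + 6 + 15 + 6 + 8 = 54.
Total exposure: 1 + 6 + 1 + 3 + 2 + 3 = 16 months.
After the second batch: Gamma(39 + 54, 13 + 16) = Gamma(93, 29).

29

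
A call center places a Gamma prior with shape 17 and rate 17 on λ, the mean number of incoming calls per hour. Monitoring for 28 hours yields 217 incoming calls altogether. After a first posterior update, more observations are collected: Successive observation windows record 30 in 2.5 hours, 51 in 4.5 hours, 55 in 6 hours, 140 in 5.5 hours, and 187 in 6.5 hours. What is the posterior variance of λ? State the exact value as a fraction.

Total count 217 over total exposure 28 hours.
After the first batch: Gamma(17 + 217, 17 + 28) = Gamma(234, 45).
Total count: 30 + 51 + 55 + 140 + 187 = 463.
Total exposure: 2.5 + 4.5 + 6 + 5.5 + 6.5 = 25 hours.
After the second batch: Gamma(234 + 463, 45 + 25) = Gamma(697, 70).
Posterior variance = α'/β'² = 697/4900.

697/4900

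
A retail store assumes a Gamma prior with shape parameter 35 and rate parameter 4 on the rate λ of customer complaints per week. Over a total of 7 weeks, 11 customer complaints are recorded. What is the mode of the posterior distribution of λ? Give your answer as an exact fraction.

45/11

Total count 11 over total exposure 7 weeks.
Conjugate update: add total count to the shape and total exposure to the rate, giving Gamma(46, 11).
Posterior mode = (α'−1)/β' = 45/11.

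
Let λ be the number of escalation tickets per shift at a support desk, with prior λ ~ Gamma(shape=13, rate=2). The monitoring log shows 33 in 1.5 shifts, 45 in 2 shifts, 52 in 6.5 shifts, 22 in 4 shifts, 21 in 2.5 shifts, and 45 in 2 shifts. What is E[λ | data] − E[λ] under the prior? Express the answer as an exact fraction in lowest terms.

Total count: 33 + 45 + 52 + 22 + 21 + 45 = 218.
Total exposure: 1.5 + 2 + 6.5 + 4 + 2.5 + 2 = 18.5 shifts.
The Gamma prior is conjugate for the Poisson rate, so λ | data ~ Gamma(13+218, 2+18.5) = Gamma(231, 41/2).
Posterior mean = 231/(41/2) = 462/41; prior mean = 13/2 = 13/2. Difference = 462/41 − 13/2 = 391/82.

391/82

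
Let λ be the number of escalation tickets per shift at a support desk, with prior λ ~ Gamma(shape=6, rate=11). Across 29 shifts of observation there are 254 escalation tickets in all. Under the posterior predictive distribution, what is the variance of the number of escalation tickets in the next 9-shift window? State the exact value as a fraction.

Total count 254 over total exposure 29 shifts.
By Gamma–Poisson conjugacy, the posterior is Gamma(α + Σx, β + Σt) = Gamma(6 + 254, 11 + 29) = Gamma(260, 40).
The posterior predictive for a window of length T is Negative Binomial with variance T·α'·(β'+T)/β'² = 9·260·49/1600 = 5733/80.

5733/80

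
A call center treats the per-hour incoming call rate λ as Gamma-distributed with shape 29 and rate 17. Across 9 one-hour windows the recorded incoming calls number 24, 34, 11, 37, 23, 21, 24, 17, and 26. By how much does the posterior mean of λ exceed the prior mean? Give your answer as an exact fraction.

1714/221

Total count: 24 + 34 + 11 + 37 + 23 + 21 + 24 + 17 + 26 = 217.
Total exposure: 9 hours.
Conjugate update: add total count to the shape and total exposure to the rate, giving Gamma(246, 26).
Posterior mean = 246/26 = 123/13; prior mean = 29/17 = 29/17. Difference = 123/13 − 29/17 = 1714/221.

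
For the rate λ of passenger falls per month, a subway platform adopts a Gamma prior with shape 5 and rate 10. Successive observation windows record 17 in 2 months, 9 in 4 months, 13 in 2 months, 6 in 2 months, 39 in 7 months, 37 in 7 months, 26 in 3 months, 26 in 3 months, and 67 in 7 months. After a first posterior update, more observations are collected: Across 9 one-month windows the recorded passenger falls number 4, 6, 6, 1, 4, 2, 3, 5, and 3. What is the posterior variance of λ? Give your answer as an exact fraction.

279/3136

Total count: 17 + 9 + 13 + 6 + 39 + 37 + 26 + 26 + 67 = 240.
Total exposure: 2 + 4 + 2 + 2 + 7 + 7 + 3 + 3 + 7 = 37 months.
After the first batch: Gamma(5 + 240, 10 + 37) = Gamma(245, 47).
Total count: 4 + 6 + 6 + 1 + 4 + 2 + 3 + 5 + 3 = 34.
Total exposure: 9 months.
After the second batch: Gamma(245 + 34, 47 + 9) = Gamma(279, 56).
Posterior variance = α'/β'² = 279/3136.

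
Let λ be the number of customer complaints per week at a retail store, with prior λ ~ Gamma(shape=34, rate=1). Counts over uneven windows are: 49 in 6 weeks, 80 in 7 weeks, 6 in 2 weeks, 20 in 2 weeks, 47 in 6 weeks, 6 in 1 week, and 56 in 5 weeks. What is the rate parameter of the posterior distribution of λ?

30

Total count: 49 + 80 + 6 + 20 + 47 + 6 + 56 = 264.
Total exposure: 6 + 7 + 2 + 2 + 6 + 1 + 5 = 29 weeks.
Gamma(α, β) with Poisson data over total exposure Σt gives posterior Gamma(α+Σx, β+Σt) = Gamma(298, 30).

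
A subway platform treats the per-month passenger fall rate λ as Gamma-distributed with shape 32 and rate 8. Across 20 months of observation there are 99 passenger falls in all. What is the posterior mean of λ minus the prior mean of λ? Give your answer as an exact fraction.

Total count 99 over total exposure 20 months.
Conjugate update: add total count to the shape and total exposure to the rate, giving Gamma(131, 28).
Posterior mean = 131/28 = 131/28; prior mean = 32/8 = 4. Difference = 131/28 − 4 = 19/28.

19/28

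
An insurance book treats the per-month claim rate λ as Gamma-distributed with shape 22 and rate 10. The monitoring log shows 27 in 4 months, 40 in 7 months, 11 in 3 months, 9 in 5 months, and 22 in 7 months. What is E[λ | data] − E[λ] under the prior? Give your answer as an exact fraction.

Total count: 27 + 40 + 11 + 9 + 22 = 109.
Total exposure: 4 + 7 + 3 + 5 + 7 = 26 months.
Gamma(α, β) with Poisson data over total exposure Σt gives posterior Gamma(α+Σx, β+Σt) = Gamma(131, 36).
Posterior mean = 131/36 = 131/36; prior mean = 22/10 = 11/5. Difference = 131/36 − 11/5 = 259/180.

259/180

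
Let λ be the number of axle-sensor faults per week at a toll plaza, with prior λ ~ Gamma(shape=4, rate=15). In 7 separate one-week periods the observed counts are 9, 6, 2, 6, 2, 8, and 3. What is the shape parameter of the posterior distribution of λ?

40

Total count: 9 + 6 + 2 + 6 + 2 + 8 + 3 = 36.
Total exposure: 7 weeks.
By Gamma–Poisson conjugacy, the posterior is Gamma(α + Σx, β + Σt) = Gamma(4 + 36, 15 + 7) = Gamma(40, 22).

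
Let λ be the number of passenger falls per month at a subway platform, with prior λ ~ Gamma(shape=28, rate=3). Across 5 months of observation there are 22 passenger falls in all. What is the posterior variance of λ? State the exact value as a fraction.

Total count 22 over total exposure 5 months.
By Gamma–Poisson conjugacy, the posterior is Gamma(α + Σx, β + Σt) = Gamma(28 + 22, 3 + 5) = Gamma(50, 8).
Posterior variance = α'/β'² = 50/64 = 25/32.

25/32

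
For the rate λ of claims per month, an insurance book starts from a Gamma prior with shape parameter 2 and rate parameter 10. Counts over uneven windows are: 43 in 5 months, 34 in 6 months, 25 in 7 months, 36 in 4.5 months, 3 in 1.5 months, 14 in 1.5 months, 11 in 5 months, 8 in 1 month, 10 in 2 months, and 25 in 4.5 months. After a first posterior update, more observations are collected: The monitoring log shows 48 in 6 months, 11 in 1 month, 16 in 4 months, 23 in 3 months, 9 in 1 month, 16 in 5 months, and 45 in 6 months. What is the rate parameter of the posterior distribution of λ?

Total count: 43 + 34 + 25 + 36 + 3 + 14 + 11 + 8 + 10 + 25 = 209.
Total exposure: 5 + 6 + 7 + 4.5 + 1.5 + 1.5 + 5 + 1 + 2 + 4.5 = 38 months.
After the first batch: Gamma(2 + 209, 10 + 38) = Gamma(211, 48).
Total count: 48 + 11 + 16 + 23 + 9 + 16 + 45 = 168.
Total exposure: 6 + 1 + 4 + 3 + 1 + 5 + 6 = 26 months.
After the second batch: Gamma(211 + 168, 48 + 26) = Gamma(379, 74).

74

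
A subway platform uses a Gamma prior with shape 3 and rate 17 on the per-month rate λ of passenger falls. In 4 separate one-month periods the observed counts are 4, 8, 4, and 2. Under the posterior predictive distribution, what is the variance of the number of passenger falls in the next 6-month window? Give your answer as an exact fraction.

Total count: 4 + 8 + 4 + 2 = 18.
Total exposure: 4 months.
The Gamma prior is conjugate for the Poisson rate, so λ | data ~ Gamma(3+18, 17+4) = Gamma(21, 21).
The posterior predictive for a window of length T is Negative Binomial with variance T·α'·(β'+T)/β'² = 6·21·27/441 = 54/7.

54/7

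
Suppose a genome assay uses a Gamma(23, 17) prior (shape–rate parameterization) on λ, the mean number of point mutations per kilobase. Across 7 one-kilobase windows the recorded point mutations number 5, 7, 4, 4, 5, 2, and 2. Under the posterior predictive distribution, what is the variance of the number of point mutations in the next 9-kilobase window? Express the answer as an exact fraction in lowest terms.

Total count: 5 + 7 + 4 + 4 + 5 + 2 + 2 = 29.
Total exposure: 7 kilobases.
Gamma(α, β) with Poisson data over total exposure Σt gives posterior Gamma(α+Σx, β+Σt) = Gamma(52, 24).
The posterior predictive for a window of length T is Negative Binomial with variance T·α'·(β'+T)/β'² = 9·52·33/576 = 429/16.

429/16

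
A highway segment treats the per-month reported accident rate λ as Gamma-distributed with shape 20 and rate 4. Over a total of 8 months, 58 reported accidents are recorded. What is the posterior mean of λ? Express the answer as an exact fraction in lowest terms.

13/2

Total count 58 over total exposure 8 months.
Conjugate update: add total count to the shape and total exposure to the rate, giving Gamma(78, 12).
Posterior mean = α'/β' = 78/12 = 13/2.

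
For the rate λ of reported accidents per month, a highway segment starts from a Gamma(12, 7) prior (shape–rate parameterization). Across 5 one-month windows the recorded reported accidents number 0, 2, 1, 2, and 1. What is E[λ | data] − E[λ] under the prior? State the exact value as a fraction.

Total count: 0 + 2 + 1 + 2 + 1 = 6.
Total exposure: 5 months.
By Gamma–Poisson conjugacy, the posterior is Gamma(α + Σx, β + Σt) = Gamma(12 + 6, 7 + 5) = Gamma(18, 12).
Posterior mean = 18/12 = 3/2; prior mean = 12/7 = 12/7. Difference = 3/2 − 12/7 = -3/14.

-3/14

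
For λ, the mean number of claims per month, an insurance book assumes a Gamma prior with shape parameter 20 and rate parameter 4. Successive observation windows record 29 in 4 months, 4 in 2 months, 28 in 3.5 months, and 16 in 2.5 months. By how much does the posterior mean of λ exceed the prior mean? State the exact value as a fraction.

17/16

Total count: 29 + 4 + 28 + 16 = 77.
Total exposure: 4 + 2 + 3.5 + 2.5 = 12 months.
Gamma(α, β) with Poisson data over total exposure Σt gives posterior Gamma(α+Σx, β+Σt) = Gamma(97, 16).
Posterior mean = 97/16 = 97/16; prior mean = 20/4 = 5. Difference = 97/16 − 5 = 17/16.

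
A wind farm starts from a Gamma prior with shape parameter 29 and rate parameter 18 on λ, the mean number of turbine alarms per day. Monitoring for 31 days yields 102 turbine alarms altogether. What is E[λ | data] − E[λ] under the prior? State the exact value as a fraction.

937/882

Total count 102 over total exposure 31 days.
Conjugate update: add total count to the shape and total exposure to the rate, giving Gamma(131, 49).
Posterior mean = 131/49 = 131/49; prior mean = 29/18 = 29/18. Difference = 131/49 − 29/18 = 937/882.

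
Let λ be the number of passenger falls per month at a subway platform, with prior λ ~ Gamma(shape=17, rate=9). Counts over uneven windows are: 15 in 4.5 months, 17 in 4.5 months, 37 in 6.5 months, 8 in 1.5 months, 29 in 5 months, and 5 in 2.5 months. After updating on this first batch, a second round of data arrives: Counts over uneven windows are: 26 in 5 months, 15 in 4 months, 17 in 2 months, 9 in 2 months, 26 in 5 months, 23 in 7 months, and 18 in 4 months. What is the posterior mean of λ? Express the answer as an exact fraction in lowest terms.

Total count: 15 + 17 + 37 + 8 + 29 + 5 = 111.
Total exposure: 4.5 + 4.5 + 6.5 + 1.5 + 5 + 2.5 = 24.5 months.
After the first batch: Gamma(17 + 111, 9 + 24.5) = Gamma(128, 67/2).
Total count: 26 + 15 + 17 + 9 + 26 + 23 + 18 = 134.
Total exposure: 5 + 4 + 2 + 2 + 5 + 7 + 4 = 29 months.
After the second batch: Gamma(128 + 134, 67/2 + 29) = Gamma(262, 125/2).
Posterior mean = α'/β' = 262/(125/2) = 524/125.

524/125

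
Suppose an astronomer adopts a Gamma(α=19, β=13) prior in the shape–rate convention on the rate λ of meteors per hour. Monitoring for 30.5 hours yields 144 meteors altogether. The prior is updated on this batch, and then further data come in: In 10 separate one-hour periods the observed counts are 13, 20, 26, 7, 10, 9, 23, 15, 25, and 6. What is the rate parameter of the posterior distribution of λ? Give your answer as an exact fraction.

Total count 144 over total exposure 30.5 hours.
After the first batch: Gamma(19 + 144, 13 + 30.5) = Gamma(163, 87/2).
Total count: 13 + 20 + 26 + 7 + 10 + 9 + 23 + 15 + 25 + 6 = 154.
Total exposure: 10 hours.
After the second batch: Gamma(163 + 154, 87/2 + 10) = Gamma(317, 107/2).

107/2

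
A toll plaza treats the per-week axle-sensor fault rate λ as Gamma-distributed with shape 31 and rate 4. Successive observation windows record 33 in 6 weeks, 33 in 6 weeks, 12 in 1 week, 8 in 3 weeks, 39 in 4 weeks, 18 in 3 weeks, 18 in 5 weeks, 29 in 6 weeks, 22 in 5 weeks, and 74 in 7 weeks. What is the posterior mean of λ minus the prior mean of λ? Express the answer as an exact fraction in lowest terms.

Total count: 33 + 33 + 12 + 8 + 39 + 18 + 18 + 29 + 22 + 74 = 286.
Total exposure: 6 + 6 + 1 + 3 + 4 + 3 + 5 + 6 + 5 + 7 = 46 weeks.
Gamma(α, β) with Poisson data over total exposure Σt gives posterior Gamma(α+Σx, β+Σt) = Gamma(317, 50).
Posterior mean = 317/50 = 317/50; prior mean = 31/4 = 31/4. Difference = 317/50 − 31/4 = -141/100.

-141/100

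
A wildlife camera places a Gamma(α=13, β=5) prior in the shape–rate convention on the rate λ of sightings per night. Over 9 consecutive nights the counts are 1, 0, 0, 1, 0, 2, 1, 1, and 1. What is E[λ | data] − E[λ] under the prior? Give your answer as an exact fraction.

Total count: 1 + 0 + 0 + 1 + 0 + 2 + 1 + 1 + 1 = 7.
Total exposure: 9 nights.
Posterior: α' = 13 + 7 = 20, β' = 5 + 9 = 14.
Posterior mean = 20/14 = 10/7; prior mean = 13/5 = 13/5. Difference = 10/7 − 13/5 = -41/35.

-41/35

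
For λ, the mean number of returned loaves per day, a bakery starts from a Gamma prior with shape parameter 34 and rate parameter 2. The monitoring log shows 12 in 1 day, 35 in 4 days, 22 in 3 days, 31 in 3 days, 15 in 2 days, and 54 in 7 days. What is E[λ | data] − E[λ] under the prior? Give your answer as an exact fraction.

Total count: 12 + 35 + 22 + 31 + 15 + 54 = 169.
Total exposure: 1 + 4 + 3 + 3 + 2 + 7 = 20 days.
By Gamma–Poisson conjugacy, the posterior is Gamma(α + Σx, β + Σt) = Gamma(34 + 169, 2 + 20) = Gamma(203, 22).
Posterior mean = 203/22 = 203/22; prior mean = 34/2 = 17. Difference = 203/22 − 17 = -171/22.

-171/22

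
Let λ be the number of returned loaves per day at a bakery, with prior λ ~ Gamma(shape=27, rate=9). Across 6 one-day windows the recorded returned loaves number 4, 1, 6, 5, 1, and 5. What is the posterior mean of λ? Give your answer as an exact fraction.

49/15

Total count: 4 + 1 + 6 + 5 + 1 + 5 = 22.
Total exposure: 6 days.
The Gamma prior is conjugate for the Poisson rate, so λ | data ~ Gamma(27+22, 9+6) = Gamma(49, 15).
Posterior mean = α'/β' = 49/15.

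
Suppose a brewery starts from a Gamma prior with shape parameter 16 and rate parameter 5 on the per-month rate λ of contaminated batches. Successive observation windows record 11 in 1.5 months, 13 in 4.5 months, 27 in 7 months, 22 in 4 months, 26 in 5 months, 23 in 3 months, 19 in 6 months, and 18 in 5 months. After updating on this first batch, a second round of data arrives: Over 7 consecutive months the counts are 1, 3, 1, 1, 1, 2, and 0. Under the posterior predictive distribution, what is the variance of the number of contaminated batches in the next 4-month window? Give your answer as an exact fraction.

299/18

Total count: 11 + 13 + 27 + 22 + 26 + 23 + 19 + 18 = 159.
Total exposure: 1.5 + 4.5 + 7 + 4 + 5 + 3 + 6 + 5 = 36 months.
After the first batch: Gamma(16 + 159, 5 + 36) = Gamma(175, 41).
Total count: 1 + 3 + 1 + 1 + 1 + 2 + 0 = 9.
Total exposure: 7 months.
After the second batch: Gamma(175 + 9, 41 + 7) = Gamma(184, 48).
The posterior predictive for a window of length T is Negative Binomial with variance T·α'·(β'+T)/β'² = 4·184·52/2304 = 299/18.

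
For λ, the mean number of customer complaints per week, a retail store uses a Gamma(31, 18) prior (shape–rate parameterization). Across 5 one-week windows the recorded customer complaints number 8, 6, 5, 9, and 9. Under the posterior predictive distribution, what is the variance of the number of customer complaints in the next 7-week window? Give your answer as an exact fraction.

Total count: 8 + 6 + 5 + 9 + 9 = 37.
Total exposure: 5 weeks.
Posterior: α' = 31 + 37 = 68, β' = 18 + 5 = 23.
The posterior predictive for a window of length T is Negative Binomial with variance T·α'·(β'+T)/β'² = 7·68·30/529 = 14280/529.

14280/529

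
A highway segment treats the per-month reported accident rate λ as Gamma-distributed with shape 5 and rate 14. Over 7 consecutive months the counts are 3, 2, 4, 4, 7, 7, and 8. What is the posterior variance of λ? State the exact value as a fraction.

Total count: 3 + 2 + 4 + 4 + 7 + 7 + 8 = 35.
Total exposure: 7 months.
The Gamma prior is conjugate for the Poisson rate, so λ | data ~ Gamma(5+35, 14+7) = Gamma(40, 21).
Posterior variance = α'/β'² = 40/441.

40/441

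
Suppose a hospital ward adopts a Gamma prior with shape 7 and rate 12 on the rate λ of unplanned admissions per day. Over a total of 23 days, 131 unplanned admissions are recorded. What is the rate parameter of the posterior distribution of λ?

Total count 131 over total exposure 23 days.
Conjugate update: add total count to the shape and total exposure to the rate, giving Gamma(138, 35).

35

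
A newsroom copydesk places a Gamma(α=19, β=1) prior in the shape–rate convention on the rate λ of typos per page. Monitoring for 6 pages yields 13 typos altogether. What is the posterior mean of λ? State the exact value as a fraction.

32/7

Total count 13 over total exposure 6 pages.
Gamma(α, β) with Poisson data over total exposure Σt gives posterior Gamma(α+Σx, β+Σt) = Gamma(32, 7).
Posterior mean = α'/β' = 32/7.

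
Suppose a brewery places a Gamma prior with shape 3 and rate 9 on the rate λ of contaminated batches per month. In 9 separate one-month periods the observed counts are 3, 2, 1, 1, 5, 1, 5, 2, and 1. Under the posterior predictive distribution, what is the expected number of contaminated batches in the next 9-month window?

12

Total count: 3 + 2 + 1 + 1 + 5 + 1 + 5 + 2 + 1 = 21.
Total exposure: 9 months.
Gamma(α, β) with Poisson data over total exposure Σt gives posterior Gamma(α+Σx, β+Σt) = Gamma(24, 18).
Predictive mean over a 9-month window = T·E[λ|data] = 9·24/18 = 12.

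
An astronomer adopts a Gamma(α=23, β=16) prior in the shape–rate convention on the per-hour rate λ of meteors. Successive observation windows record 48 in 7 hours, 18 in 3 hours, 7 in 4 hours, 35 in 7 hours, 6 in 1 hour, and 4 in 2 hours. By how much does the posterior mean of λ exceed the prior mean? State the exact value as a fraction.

167/80

Total count: 48 + 18 + 7 + 35 + 6 + 4 = 118.
Total exposure: 7 + 3 + 4 + 7 + 1 + 2 = 24 hours.
The Gamma prior is conjugate for the Poisson rate, so λ | data ~ Gamma(23+118, 16+24) = Gamma(141, 40).
Posterior mean = 141/40 = 141/40; prior mean = 23/16 = 23/16. Difference = 141/40 − 23/16 = 167/80.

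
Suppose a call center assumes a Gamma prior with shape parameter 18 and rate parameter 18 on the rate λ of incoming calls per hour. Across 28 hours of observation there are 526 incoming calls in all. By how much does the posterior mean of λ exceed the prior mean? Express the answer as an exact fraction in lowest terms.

Total count 526 over total exposure 28 hours.
Conjugate update: add total count to the shape and total exposure to the rate, giving Gamma(544, 46).
Posterior mean = 544/46 = 272/23; prior mean = 18/18 = 1. Difference = 272/23 − 1 = 249/23.

249/23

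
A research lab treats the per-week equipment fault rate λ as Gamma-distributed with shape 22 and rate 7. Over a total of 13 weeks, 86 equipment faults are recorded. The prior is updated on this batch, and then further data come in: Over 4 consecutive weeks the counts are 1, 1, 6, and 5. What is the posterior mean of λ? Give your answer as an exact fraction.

121/24

Total count 86 over total exposure 13 weeks.
After the first batch: Gamma(22 + 86, 7 + 13) = Gamma(108, 20).
Total count: 1 + 1 + 6 + 5 = 13.
Total exposure: 4 weeks.
After the second batch: Gamma(108 + 13, 20 + 4) = Gamma(121, 24).
Posterior mean = α'/β' = 121/24.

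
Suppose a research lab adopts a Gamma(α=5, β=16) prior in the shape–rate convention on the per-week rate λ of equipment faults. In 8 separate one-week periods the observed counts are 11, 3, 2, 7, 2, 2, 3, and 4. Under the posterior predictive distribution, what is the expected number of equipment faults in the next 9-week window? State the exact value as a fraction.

117/8

Total count: 11 + 3 + 2 + 7 + 2 + 2 + 3 + 4 = 34.
Total exposure: 8 weeks.
By Gamma–Poisson conjugacy, the posterior is Gamma(α + Σx, β + Σt) = Gamma(5 + 34, 16 + 8) = Gamma(39, 24).
Predictive mean over a 9-week window = T·E[λ|data] = 9·39/24 = 117/8.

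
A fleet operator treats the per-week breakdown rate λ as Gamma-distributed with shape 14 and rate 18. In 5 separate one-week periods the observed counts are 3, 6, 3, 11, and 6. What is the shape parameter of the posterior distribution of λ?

Total count: 3 + 6 + 3 + 11 + 6 = 29.
Total exposure: 5 weeks.
Posterior: α' = 14 + 29 = 43, β' = 18 + 5 = 23.

43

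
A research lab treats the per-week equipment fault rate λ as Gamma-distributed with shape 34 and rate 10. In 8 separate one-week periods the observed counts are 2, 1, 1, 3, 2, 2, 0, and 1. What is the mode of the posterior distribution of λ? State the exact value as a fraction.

Total count: 2 + 1 + 1 + 3 + 2 + 2 + 0 + 1 = 12.
Total exposure: 8 weeks.
Conjugate update: add total count to the shape and total exposure to the rate, giving Gamma(46, 18).
Posterior mode = (α'−1)/β' = 45/18 = 5/2.

5/2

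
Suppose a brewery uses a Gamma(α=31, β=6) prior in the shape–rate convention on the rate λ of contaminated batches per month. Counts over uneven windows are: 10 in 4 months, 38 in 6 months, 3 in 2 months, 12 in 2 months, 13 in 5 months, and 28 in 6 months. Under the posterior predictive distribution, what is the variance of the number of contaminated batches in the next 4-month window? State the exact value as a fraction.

18900/961

Total count: 10 + 38 + 3 + 12 + 13 + 28 = 104.
Total exposure: 4 + 6 + 2 + 2 + 5 + 6 = 25 months.
Gamma(α, β) with Poisson data over total exposure Σt gives posterior Gamma(α+Σx, β+Σt) = Gamma(135, 31).
The posterior predictive for a window of length T is Negative Binomial with variance T·α'·(β'+T)/β'² = 4·135·35/961 = 18900/961.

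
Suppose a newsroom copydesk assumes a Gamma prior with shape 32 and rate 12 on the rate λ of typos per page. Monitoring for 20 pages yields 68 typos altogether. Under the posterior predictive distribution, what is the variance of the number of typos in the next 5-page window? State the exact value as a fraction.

4625/256

Total count 68 over total exposure 20 pages.
Gamma(α, β) with Poisson data over total exposure Σt gives posterior Gamma(α+Σx, β+Σt) = Gamma(100, 32).
The posterior predictive for a window of length T is Negative Binomial with variance T·α'·(β'+T)/β'² = 5·100·37/1024 = 4625/256.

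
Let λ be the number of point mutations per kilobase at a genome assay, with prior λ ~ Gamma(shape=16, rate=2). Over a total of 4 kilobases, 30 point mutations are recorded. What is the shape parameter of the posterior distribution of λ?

46

Total count 30 over total exposure 4 kilobases.
Posterior: α' = 16 + 30 = 46, β' = 2 + 4 = 6.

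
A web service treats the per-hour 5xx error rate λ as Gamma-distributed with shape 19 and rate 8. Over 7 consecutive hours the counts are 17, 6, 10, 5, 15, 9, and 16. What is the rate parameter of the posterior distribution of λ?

Total count: 17 + 6 + 10 + 5 + 15 + 9 + 16 = 78.
Total exposure: 7 hours.
By Gamma–Poisson conjugacy, the posterior is Gamma(α + Σx, β + Σt) = Gamma(19 + 78, 8 + 7) = Gamma(97, 15).

15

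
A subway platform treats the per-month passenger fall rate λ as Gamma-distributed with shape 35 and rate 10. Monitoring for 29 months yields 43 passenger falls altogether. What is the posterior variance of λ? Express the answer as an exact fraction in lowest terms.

Total count 43 over total exposure 29 months.
Posterior: α' = 35 + 43 = 78, β' = 10 + 29 = 39.
Posterior variance = α'/β'² = 78/1521 = 2/39.

2/39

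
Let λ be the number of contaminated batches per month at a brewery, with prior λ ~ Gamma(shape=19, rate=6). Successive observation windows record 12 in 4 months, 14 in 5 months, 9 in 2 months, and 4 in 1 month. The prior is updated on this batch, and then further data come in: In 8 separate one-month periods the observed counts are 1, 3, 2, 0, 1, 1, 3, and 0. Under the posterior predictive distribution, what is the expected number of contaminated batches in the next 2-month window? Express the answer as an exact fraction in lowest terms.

69/13

Total count: 12 + 14 + 9 + 4 = 39.
Total exposure: 4 + 5 + 2 + 1 = 12 months.
After the first batch: Gamma(19 + 39, 6 + 12) = Gamma(58, 18).
Total count: 1 + 3 + 2 + 0 + 1 + 1 + 3 + 0 = 11.
Total exposure: 8 months.
After the second batch: Gamma(58 + 11, 18 + 8) = Gamma(69, 26).
Predictive mean over a 2-month window = T·E[λ|data] = 2·69/26 = 69/13.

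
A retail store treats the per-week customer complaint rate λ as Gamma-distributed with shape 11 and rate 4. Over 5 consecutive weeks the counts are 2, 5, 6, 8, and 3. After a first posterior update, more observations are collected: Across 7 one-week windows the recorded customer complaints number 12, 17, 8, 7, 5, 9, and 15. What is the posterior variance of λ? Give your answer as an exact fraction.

Total count: 2 + 5 + 6 + 8 + 3 = 24.
Total exposure: 5 weeks.
After the first batch: Gamma(11 + 24, 4 + 5) = Gamma(35, 9).
Total count: 12 + 17 + 8 + 7 + 5 + 9 + 15 = 73.
Total exposure: 7 weeks.
After the second batch: Gamma(35 + 73, 9 + 7) = Gamma(108, 16).
Posterior variance = α'/β'² = 108/256 = 27/64.

27/64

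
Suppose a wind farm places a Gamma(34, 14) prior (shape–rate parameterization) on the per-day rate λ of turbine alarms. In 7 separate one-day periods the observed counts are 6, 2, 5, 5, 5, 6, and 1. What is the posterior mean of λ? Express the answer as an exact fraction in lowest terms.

Total count: 6 + 2 + 5 + 5 + 5 + 6 + 1 = 30.
Total exposure: 7 days.
By Gamma–Poisson conjugacy, the posterior is Gamma(α + Σx, β + Σt) = Gamma(34 + 30, 14 + 7) = Gamma(64, 21).
Posterior mean = α'/β' = 64/21.

64/21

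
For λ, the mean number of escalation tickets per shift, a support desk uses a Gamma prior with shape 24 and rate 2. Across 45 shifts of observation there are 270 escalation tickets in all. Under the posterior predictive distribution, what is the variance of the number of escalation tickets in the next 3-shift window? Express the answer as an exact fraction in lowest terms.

Total count 270 over total exposure 45 shifts.
By Gamma–Poisson conjugacy, the posterior is Gamma(α + Σx, β + Σt) = Gamma(24 + 270, 2 + 45) = Gamma(294, 47).
The posterior predictive for a window of length T is Negative Binomial with variance T·α'·(β'+T)/β'² = 3·294·50/2209 = 44100/2209.

44100/2209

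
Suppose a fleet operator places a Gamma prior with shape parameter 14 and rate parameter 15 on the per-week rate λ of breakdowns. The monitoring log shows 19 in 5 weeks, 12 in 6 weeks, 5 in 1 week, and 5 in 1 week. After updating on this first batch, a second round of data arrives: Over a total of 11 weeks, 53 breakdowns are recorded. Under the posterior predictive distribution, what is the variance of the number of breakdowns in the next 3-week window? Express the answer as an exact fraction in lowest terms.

Total count: 19 + 12 + 5 + 5 = 41.
Total exposure: 5 + 6 + 1 + 1 = 13 weeks.
After the first batch: Gamma(14 + 41, 15 + 13) = Gamma(55, 28).
Total count 53 over total exposure 11 weeks.
After the second batch: Gamma(55 + 53, 28 + 11) = Gamma(108, 39).
The posterior predictive for a window of length T is Negative Binomial with variance T·α'·(β'+T)/β'² = 3·108·42/1521 = 1512/169.

1512/169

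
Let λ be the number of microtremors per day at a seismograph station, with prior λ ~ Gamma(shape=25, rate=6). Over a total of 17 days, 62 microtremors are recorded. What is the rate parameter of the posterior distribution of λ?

Total count 62 over total exposure 17 days.
By Gamma–Poisson conjugacy, the posterior is Gamma(α + Σx, β + Σt) = Gamma(25 + 62, 6 + 17) = Gamma(87, 23).

23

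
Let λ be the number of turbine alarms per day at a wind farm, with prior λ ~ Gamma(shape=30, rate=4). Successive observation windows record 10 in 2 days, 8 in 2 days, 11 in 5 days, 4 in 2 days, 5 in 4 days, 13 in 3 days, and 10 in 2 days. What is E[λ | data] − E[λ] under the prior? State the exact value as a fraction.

Total count: 10 + 8 + 11 + 4 + 5 + 13 + 10 = 61.
Total exposure: 2 + 2 + 5 + 2 + 4 + 3 + 2 = 20 days.
Gamma(α, β) with Poisson data over total exposure Σt gives posterior Gamma(α+Σx, β+Σt) = Gamma(91, 24).
Posterior mean = 91/24 = 91/24; prior mean = 30/4 = 15/2. Difference = 91/24 − 15/2 = -89/24.

-89/24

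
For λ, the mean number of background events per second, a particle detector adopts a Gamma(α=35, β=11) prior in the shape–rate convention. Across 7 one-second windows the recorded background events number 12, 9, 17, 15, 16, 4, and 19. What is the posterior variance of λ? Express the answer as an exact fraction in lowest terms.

127/324

Total count: 12 + 9 + 17 + 15 + 16 + 4 + 19 = 92.
Total exposure: 7 seconds.
Conjugate update: add total count to the shape and total exposure to the rate, giving Gamma(127, 18).
Posterior variance = α'/β'² = 127/324.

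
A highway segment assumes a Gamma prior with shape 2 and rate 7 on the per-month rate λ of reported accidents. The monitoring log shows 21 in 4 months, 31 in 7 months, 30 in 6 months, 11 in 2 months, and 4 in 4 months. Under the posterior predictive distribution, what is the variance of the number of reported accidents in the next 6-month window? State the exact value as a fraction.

594/25

Total count: 21 + 31 + 30 + 11 + 4 = 97.
Total exposure: 4 + 7 + 6 + 2 + 4 = 23 months.
Posterior: α' = 2 + 97 = 99, β' = 7 + 23 = 30.
The posterior predictive for a window of length T is Negative Binomial with variance T·α'·(β'+T)/β'² = 6·99·36/900 = 594/25.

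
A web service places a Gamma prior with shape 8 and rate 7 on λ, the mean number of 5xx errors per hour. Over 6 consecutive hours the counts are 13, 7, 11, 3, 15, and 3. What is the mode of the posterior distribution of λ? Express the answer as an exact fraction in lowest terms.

59/13

Total count: 13 + 7 + 11 + 3 + 15 + 3 = 52.
Total exposure: 6 hours.
Conjugate update: add total count to the shape and total exposure to the rate, giving Gamma(60, 13).
Posterior mode = (α'−1)/β' = 59/13.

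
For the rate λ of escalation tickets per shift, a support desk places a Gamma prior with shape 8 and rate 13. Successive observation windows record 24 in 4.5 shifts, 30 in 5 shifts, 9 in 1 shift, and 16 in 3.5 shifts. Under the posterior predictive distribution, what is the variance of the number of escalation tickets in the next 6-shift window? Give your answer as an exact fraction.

638/27

Total count: 24 + 30 + 9 + 16 = 79.
Total exposure: 4.5 + 5 + 1 + 3.5 = 14 shifts.
Posterior: α' = 8 + 79 = 87, β' = 13 + 14 = 27.
The posterior predictive for a window of length T is Negative Binomial with variance T·α'·(β'+T)/β'² = 6·87·33/729 = 638/27.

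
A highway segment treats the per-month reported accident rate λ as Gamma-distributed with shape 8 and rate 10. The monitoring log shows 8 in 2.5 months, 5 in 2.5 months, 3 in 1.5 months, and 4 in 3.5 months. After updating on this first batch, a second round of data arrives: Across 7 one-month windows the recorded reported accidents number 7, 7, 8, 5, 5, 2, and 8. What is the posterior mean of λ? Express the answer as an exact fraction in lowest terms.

Total count: 8 + 5 + 3 + 4 = 20.
Total exposure: 2.5 + 2.5 + 1.5 + 3.5 = 10 months.
After the first batch: Gamma(8 + 20, 10 + 10) = Gamma(28, 20).
Total count: 7 + 7 + 8 + 5 + 5 + 2 + 8 = 42.
Total exposure: 7 months.
After the second batch: Gamma(28 + 42, 20 + 7) = Gamma(70, 27).
Posterior mean = α'/β' = 70/27.

70/27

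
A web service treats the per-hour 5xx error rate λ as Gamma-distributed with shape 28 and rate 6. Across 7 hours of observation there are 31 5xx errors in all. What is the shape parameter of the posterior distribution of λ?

Total count 31 over total exposure 7 hours.
Posterior: α' = 28 + 31 = 59, β' = 6 + 7 = 13.

59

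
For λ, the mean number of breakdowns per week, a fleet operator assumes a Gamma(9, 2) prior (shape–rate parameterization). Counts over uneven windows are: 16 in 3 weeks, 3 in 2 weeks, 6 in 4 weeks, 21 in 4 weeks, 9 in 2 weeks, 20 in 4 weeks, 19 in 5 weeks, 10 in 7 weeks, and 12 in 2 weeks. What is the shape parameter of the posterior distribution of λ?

Total count: 16 + 3 + 6 + 21 + 9 + 20 + 19 + 10 + 12 = 116.
Total exposure: 3 + 2 + 4 + 4 + 2 + 4 + 5 + 7 + 2 = 33 weeks.
By Gamma–Poisson conjugacy, the posterior is Gamma(α + Σx, β + Σt) = Gamma(9 + 116, 2 + 33) = Gamma(125, 35).

125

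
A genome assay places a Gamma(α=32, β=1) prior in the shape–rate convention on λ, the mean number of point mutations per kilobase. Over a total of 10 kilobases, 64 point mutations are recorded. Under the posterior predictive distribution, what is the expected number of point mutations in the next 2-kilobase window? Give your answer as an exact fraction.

192/11

Total count 64 over total exposure 10 kilobases.
The Gamma prior is conjugate for the Poisson rate, so λ | data ~ Gamma(32+64, 1+10) = Gamma(96, 11).
Predictive mean over a 2-kilobase window = T·E[λ|data] = 2·96/11 = 192/11.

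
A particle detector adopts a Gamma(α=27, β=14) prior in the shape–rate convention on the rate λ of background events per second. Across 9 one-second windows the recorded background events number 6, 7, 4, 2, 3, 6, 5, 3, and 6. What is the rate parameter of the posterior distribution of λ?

Total count: 6 + 7 + 4 + 2 + 3 + 6 + 5 + 3 + 6 = 42.
Total exposure: 9 seconds.
Posterior: α' = 27 + 42 = 69, β' = 14 + 9 = 23.

23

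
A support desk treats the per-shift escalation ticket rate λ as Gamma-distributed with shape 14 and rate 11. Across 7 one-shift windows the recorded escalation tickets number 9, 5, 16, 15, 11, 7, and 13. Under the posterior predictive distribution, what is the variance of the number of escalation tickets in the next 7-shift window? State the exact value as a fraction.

875/18

Total count: 9 + 5 + 16 + 15 + 11 + 7 + 13 = 76.
Total exposure: 7 shifts.
The Gamma prior is conjugate for the Poisson rate, so λ | data ~ Gamma(14+76, 11+7) = Gamma(90, 18).
The posterior predictive for a window of length T is Negative Binomial with variance T·α'·(β'+T)/β'² = 7·90·25/324 = 875/18.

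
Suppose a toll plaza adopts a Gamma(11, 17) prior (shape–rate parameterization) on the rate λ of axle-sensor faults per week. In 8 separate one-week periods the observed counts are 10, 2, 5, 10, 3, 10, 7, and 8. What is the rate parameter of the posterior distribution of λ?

Total count: 10 + 2 + 5 + 10 + 3 + 10 + 7 + 8 = 55.
Total exposure: 8 weeks.
By Gamma–Poisson conjugacy, the posterior is Gamma(α + Σx, β + Σt) = Gamma(11 + 55, 17 + 8) = Gamma(66, 25).

25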